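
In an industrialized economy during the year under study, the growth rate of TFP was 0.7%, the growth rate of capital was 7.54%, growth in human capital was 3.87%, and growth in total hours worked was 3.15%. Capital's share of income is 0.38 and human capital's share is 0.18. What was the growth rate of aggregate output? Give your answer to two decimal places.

5.65%

Labor's share = 1 − 0.38 − 0.18 = 0.44.
Capital: 0.38 × 7.54 = 2.8652 pp.
Human capital: 0.18 × 3.87 = 0.6966 pp.
Total hours worked: 0.44 × 3.15 = 1.386 pp.
Output growth = 0.7 + 4.9478 = 5.6478%.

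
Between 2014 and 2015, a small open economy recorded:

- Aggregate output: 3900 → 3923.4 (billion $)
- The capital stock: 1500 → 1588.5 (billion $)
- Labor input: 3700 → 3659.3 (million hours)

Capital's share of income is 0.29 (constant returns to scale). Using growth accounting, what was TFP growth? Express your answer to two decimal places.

Aggregate output growth = (3923.4 − 3900) / 3900 = 0.6%.
The capital stock growth = (1588.5 − 1500) / 1500 = 5.9%.
Labor input growth = (3659.3 − 3700) / 3700 = -1.1%.
Labor's share = 1 − 0.29 = 0.71.
The capital stock: 0.29 × 5.9 = 1.711 pp.
Labor input: 0.71 × (-1.1) = -0.781 pp.
TFP growth = 0.6 − 0.93 = -0.33%.

-0.33%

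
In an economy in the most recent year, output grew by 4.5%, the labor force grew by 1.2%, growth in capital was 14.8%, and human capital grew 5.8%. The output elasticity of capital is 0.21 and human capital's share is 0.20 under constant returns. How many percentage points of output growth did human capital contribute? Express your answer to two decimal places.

1.16 pp

Contribution = share × growth = 0.2 × 5.8 = 1.16 pp.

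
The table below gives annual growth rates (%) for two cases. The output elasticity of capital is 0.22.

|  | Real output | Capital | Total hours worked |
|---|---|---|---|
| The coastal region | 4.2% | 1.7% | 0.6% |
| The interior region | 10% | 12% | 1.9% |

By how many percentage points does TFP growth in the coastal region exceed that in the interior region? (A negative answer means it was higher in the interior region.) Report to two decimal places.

Labor's share = 1 − 0.22 = 0.78.
The coastal region: TFP = 4.2 − 0.374 − 0.468 = 3.358%.
The interior region: TFP = 10 − 2.64 − 1.482 = 5.878%.
Difference = 3.358 − (5.878) = -2.52 pp.

-2.52 percentage points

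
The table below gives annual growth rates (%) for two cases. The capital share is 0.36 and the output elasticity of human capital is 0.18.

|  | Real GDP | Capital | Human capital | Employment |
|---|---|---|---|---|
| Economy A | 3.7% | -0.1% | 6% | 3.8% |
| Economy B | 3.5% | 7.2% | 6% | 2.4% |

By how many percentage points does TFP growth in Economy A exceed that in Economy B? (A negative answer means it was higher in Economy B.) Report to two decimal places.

Labor's share = 1 − 0.36 − 0.18 = 0.46.
Economy A: TFP = 3.7 + 0.036 − 1.08 − 1.748 = 0.908%.
Economy B: TFP = 3.5 − 2.592 − 1.08 − 1.104 = -1.276%.
Difference = 0.908 − (-1.276) = 2.184 pp.

2.18 percentage points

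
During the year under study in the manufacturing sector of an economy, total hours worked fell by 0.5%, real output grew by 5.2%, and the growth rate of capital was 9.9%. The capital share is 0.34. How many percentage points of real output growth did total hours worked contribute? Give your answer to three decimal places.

Labor's share = 1 − 0.34 = 0.66.
Contribution = share × growth = 0.66 × (-0.5) = -0.33 pp.

-0.330 percentage points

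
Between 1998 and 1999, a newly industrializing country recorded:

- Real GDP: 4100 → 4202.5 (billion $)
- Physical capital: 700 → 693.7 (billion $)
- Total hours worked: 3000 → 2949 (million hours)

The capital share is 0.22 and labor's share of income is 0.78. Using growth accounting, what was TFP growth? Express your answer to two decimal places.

Real GDP growth = (4202.5 − 4100) / 4100 = 2.5%.
Physical capital growth = (693.7 − 700) / 700 = -0.9%.
Total hours worked growth = (2949 − 3000) / 3000 = -1.7%.
Labor's share = 1 − 0.22 = 0.78.
Physical capital: 0.22 × (-0.9) = -0.198 pp.
Total hours worked: 0.78 × (-1.7) = -1.326 pp.
TFP growth = 2.5 + 1.524 = 4.024%.

4.02%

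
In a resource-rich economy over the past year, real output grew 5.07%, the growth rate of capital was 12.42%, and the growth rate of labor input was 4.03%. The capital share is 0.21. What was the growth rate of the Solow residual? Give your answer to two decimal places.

Labor's share = 1 − 0.21 = 0.79.
Capital: 0.21 × 12.42 = 2.6082 pp.
Labor input: 0.79 × 4.03 = 3.1837 pp.
TFP growth = 5.07 − 5.7919 = -0.7219%.

-0.72%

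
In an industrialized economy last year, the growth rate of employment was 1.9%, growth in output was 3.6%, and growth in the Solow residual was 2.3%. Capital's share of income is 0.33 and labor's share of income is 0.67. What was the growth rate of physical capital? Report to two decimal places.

0.08%

Labor's share = 1 − 0.33 = 0.67.
gY = gA + 0.67×1.9 + 0.33×g.
0.33×g = 3.6 − 2.3 − 1.273 = 0.027.
g = 0.027 / 0.33 = 0.0818%.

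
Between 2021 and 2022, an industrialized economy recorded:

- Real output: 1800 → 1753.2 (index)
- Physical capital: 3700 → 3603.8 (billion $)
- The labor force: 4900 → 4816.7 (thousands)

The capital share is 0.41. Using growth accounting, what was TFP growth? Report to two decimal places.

-0.53%

Real output growth = (1753.2 − 1800) / 1800 = -2.6%.
Physical capital growth = (3603.8 − 3700) / 3700 = -2.6%.
The labor force growth = (4816.7 − 4900) / 4900 = -1.7%.
Labor's share = 1 − 0.41 = 0.59.
Physical capital: 0.41 × (-2.6) = -1.066 pp.
The labor force: 0.59 × (-1.7) = -1.003 pp.
TFP growth = -2.6 + 2.069 = -0.531%.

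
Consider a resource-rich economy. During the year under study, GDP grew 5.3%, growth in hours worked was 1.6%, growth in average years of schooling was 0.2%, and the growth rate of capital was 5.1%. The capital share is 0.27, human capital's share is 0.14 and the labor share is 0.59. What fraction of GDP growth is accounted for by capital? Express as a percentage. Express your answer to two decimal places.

Capital contributed 0.27 × 5.1 = 1.377 pp.
Share of growth = 1.377 / 5.3 × 100 = 25.9811%.

25.98%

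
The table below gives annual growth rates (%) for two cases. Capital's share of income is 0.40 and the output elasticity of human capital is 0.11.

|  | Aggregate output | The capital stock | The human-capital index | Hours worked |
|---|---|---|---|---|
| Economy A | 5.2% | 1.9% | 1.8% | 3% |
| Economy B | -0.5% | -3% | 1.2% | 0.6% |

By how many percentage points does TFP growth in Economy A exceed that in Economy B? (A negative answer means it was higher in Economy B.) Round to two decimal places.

Labor's share = 1 − 0.4 − 0.11 = 0.49.
Economy A: TFP = 5.2 − 0.76 − 0.198 − 1.47 = 2.772%.
Economy B: TFP = -0.5 + 1.2 − 0.132 − 0.294 = 0.274%.
Difference = 2.772 − (0.274) = 2.498 pp.

2.50 percentage points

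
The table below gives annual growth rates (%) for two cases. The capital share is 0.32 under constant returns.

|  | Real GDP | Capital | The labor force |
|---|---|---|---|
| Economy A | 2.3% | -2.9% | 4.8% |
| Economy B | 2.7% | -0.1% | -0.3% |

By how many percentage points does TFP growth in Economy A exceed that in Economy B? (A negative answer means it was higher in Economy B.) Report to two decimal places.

-2.97 percentage points

Labor's share = 1 − 0.32 = 0.68.
Economy A: TFP = 2.3 + 0.928 − 3.264 = -0.036%.
Economy B: TFP = 2.7 + 0.032 + 0.204 = 2.936%.
Difference = -0.036 − (2.936) = -2.972 pp.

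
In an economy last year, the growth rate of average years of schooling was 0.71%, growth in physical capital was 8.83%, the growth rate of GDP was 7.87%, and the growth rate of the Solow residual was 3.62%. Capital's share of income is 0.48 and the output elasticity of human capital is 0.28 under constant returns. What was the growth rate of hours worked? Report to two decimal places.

Labor's share = 1 − 0.48 − 0.28 = 0.24.
gY = gA + 0.48×8.83 + 0.28×0.71 + 0.24×g.
0.24×g = 7.87 − 3.62 − 4.4372 = -0.1872.
g = -0.1872 / 0.24 = -0.78%.

-0.78%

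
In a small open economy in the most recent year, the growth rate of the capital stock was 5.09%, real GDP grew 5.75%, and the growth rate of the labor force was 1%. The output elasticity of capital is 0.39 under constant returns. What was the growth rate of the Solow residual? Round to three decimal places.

Labor's share = 1 − 0.39 = 0.61.
The capital stock: 0.39 × 5.09 = 1.9851 pp.
The labor force: 0.61 × 1 = 0.61 pp.
TFP growth = 5.75 − 2.5951 = 3.1549%.

3.155%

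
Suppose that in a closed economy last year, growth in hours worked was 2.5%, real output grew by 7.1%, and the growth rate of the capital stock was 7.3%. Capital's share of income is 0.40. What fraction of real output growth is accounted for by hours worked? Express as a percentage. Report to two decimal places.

Labor's share = 1 − 0.4 = 0.6.
Hours worked contributed 0.6 × 2.5 = 1.5 pp.
Share of growth = 1.5 / 7.1 × 100 = 21.1268%.

Hours worked accounted for 21.13% of growth.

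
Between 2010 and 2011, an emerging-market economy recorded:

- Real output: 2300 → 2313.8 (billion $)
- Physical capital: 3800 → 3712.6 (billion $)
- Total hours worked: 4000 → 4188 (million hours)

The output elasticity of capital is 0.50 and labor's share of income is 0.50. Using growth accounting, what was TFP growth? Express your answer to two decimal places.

Real output growth = (2313.8 − 2300) / 2300 = 0.6%.
Physical capital growth = (3712.6 − 3800) / 3800 = -2.3%.
Total hours worked growth = (4188 − 4000) / 4000 = 4.7%.
Labor's share = 1 − 0.5 = 0.5.
Physical capital: 0.5 × (-2.3) = -1.15 pp.
Total hours worked: 0.5 × 4.7 = 2.35 pp.
TFP growth = 0.6 − 1.2 = -0.6%.

-0.60%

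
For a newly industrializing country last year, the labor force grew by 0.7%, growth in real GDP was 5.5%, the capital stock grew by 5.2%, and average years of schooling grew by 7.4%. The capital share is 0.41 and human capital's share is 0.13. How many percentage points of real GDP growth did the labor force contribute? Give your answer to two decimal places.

0.32

Labor's share = 1 − 0.41 − 0.13 = 0.46.
Contribution = share × growth = 0.46 × 0.7 = 0.322 pp.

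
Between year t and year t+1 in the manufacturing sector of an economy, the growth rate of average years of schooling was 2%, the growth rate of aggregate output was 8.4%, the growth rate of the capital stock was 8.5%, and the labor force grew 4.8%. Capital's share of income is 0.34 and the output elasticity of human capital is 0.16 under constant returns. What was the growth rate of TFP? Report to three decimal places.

TFP grew 2.790%.

Labor's share = 1 − 0.34 − 0.16 = 0.5.
The capital stock: 0.34 × 8.5 = 2.89 pp.
Average years of schooling: 0.16 × 2 = 0.32 pp.
The labor force: 0.5 × 4.8 = 2.4 pp.
TFP growth = 8.4 − 5.61 = 2.79%.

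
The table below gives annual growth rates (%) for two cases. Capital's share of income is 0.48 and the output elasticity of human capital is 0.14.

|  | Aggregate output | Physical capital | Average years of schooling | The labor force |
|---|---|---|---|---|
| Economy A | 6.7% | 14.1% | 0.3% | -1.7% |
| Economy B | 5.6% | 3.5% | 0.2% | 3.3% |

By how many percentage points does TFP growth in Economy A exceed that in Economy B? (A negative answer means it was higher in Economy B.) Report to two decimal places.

-2.10 percentage points

Labor's share = 1 − 0.48 − 0.14 = 0.38.
Economy A: TFP = 6.7 − 6.768 − 0.042 + 0.646 = 0.536%.
Economy B: TFP = 5.6 − 1.68 − 0.028 − 1.254 = 2.638%.
Difference = 0.536 − (2.638) = -2.102 pp.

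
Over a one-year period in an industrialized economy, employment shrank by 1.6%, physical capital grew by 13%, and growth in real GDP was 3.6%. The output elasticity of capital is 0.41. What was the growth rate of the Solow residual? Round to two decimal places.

Labor's share = 1 − 0.41 = 0.59.
Physical capital: 0.41 × 13 = 5.33 pp.
Employment: 0.59 × (-1.6) = -0.944 pp.
TFP growth = 3.6 − 4.386 = -0.786%.

-0.79%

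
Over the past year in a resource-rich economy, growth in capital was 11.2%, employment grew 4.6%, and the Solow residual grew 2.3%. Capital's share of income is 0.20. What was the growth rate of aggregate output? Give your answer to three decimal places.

Aggregate output growth was 8.220%.

Labor's share = 1 − 0.2 = 0.8.
Capital: 0.2 × 11.2 = 2.24 pp.
Employment: 0.8 × 4.6 = 3.68 pp.
Output growth = 2.3 + 5.92 = 8.22%.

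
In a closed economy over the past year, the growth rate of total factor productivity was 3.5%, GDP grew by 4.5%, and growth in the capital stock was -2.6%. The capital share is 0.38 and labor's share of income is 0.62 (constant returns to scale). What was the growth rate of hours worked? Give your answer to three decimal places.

Labor's share = 1 − 0.38 = 0.62.
gY = gA + 0.38×(-2.6) + 0.62×g.
0.62×g = 4.5 − 3.5 + 0.988 = 1.988.
g = 1.988 / 0.62 = 3.20645%.

3.206%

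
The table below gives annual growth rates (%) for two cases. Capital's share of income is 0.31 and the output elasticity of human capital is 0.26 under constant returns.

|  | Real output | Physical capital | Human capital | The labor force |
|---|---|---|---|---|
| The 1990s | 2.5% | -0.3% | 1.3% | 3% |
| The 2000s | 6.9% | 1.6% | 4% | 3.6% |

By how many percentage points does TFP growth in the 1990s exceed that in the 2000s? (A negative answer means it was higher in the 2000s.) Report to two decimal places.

-2.85 percentage points

Labor's share = 1 − 0.31 − 0.26 = 0.43.
The 1990s: TFP = 2.5 + 0.093 − 0.338 − 1.29 = 0.965%.
The 2000s: TFP = 6.9 − 0.496 − 1.04 − 1.548 = 3.816%.
Difference = 0.965 − (3.816) = -2.851 pp.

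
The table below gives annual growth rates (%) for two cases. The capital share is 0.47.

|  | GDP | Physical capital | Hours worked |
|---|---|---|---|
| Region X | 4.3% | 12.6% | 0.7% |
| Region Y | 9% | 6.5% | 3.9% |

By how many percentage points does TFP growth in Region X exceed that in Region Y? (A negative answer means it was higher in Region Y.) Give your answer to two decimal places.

-5.87 percentage points

Labor's share = 1 − 0.47 = 0.53.
Region X: TFP = 4.3 − 5.922 − 0.371 = -1.993%.
Region Y: TFP = 9 − 3.055 − 2.067 = 3.878%.
Difference = -1.993 − (3.878) = -5.871 pp.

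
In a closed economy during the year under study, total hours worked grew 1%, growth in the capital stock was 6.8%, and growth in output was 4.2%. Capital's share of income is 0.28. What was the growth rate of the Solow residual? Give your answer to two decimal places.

Labor's share = 1 − 0.28 = 0.72.
The capital stock: 0.28 × 6.8 = 1.904 pp.
Total hours worked: 0.72 × 1 = 0.72 pp.
TFP growth = 4.2 − 2.624 = 1.576%.

1.58%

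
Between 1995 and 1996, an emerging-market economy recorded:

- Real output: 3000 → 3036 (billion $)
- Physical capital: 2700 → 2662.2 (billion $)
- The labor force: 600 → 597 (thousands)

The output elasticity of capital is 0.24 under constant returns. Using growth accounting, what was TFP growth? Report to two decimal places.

Real output growth = (3036 − 3000) / 3000 = 1.2%.
Physical capital growth = (2662.2 − 2700) / 2700 = -1.4%.
The labor force growth = (597 − 600) / 600 = -0.5%.
Labor's share = 1 − 0.24 = 0.76.
Physical capital: 0.24 × (-1.4) = -0.336 pp.
The labor force: 0.76 × (-0.5) = -0.38 pp.
TFP growth = 1.2 + 0.716 = 1.916%.

1.92%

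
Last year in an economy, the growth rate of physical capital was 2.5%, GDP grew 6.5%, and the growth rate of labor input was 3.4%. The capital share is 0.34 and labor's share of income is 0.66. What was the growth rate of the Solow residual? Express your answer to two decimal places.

3.41%

Labor's share = 1 − 0.34 = 0.66.
Physical capital: 0.34 × 2.5 = 0.85 pp.
Labor input: 0.66 × 3.4 = 2.244 pp.
TFP growth = 6.5 − 3.094 = 3.406%.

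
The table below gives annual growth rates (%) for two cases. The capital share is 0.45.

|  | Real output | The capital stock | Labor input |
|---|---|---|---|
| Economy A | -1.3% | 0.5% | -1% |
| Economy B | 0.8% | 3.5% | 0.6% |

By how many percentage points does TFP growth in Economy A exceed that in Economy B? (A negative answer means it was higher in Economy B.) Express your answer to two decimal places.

0.13 percentage points

Labor's share = 1 − 0.45 = 0.55.
Economy A: TFP = -1.3 − 0.225 + 0.55 = -0.975%.
Economy B: TFP = 0.8 − 1.575 − 0.33 = -1.105%.
Difference = -0.975 − (-1.105) = 0.13 pp.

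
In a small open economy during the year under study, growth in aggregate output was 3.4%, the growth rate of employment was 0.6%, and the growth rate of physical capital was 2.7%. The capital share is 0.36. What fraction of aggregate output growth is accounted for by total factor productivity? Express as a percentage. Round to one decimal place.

Labor's share = 1 − 0.36 = 0.64.
Physical capital: 0.36 × 2.7 = 0.972 pp.
Employment: 0.64 × 0.6 = 0.384 pp.
TFP growth = 3.4 − 1.356 = 2.044%.
TFP share of growth = 2.044 / 3.4 × 100 = 60.118%.

60.1%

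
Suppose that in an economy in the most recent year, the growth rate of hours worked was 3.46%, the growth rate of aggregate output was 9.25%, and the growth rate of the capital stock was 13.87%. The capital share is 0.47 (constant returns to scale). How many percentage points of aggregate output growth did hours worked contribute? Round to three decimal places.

Labor's share = 1 − 0.47 = 0.53.
Contribution = share × growth = 0.53 × 3.46 = 1.8338 pp.

1.834 percentage points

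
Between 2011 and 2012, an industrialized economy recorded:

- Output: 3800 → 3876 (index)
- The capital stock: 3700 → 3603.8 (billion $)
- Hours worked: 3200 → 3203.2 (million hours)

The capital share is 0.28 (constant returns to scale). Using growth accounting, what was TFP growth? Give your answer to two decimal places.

TFP grew 2.66%.

Output growth = (3876 − 3800) / 3800 = 2%.
The capital stock growth = (3603.8 − 3700) / 3700 = -2.6%.
Hours worked growth = (3203.2 − 3200) / 3200 = 0.1%.
Labor's share = 1 − 0.28 = 0.72.
The capital stock: 0.28 × (-2.6) = -0.728 pp.
Hours worked: 0.72 × 0.1 = 0.072 pp.
TFP growth = 2 + 0.656 = 2.656%.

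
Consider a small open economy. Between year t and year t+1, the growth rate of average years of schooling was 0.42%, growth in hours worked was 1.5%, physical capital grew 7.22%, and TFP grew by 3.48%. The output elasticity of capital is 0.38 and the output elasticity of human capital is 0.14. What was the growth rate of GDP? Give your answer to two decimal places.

Labor's share = 1 − 0.38 − 0.14 = 0.48.
Physical capital: 0.38 × 7.22 = 2.7436 pp.
Average years of schooling: 0.14 × 0.42 = 0.0588 pp.
Hours worked: 0.48 × 1.5 = 0.72 pp.
Output growth = 3.48 + 3.5224 = 7.0024%.

7.00%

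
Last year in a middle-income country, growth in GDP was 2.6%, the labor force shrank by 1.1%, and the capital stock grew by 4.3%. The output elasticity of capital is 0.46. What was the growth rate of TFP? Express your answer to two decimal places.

Labor's share = 1 − 0.46 = 0.54.
The capital stock: 0.46 × 4.3 = 1.978 pp.
The labor force: 0.54 × (-1.1) = -0.594 pp.
TFP growth = 2.6 − 1.384 = 1.216%.

1.22%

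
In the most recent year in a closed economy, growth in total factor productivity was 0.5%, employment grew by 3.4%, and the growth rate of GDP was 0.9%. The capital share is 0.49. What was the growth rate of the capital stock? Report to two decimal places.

Labor's share = 1 − 0.49 = 0.51.
gY = gA + 0.51×3.4 + 0.49×g.
0.49×g = 0.9 − 0.5 − 1.734 = -1.334.
g = -1.334 / 0.49 = -2.7224%.

-2.72%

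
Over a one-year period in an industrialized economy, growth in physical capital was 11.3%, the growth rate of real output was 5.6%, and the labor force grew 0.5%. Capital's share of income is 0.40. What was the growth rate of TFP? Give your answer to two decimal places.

Labor's share = 1 − 0.4 = 0.6.
Physical capital: 0.4 × 11.3 = 4.52 pp.
The labor force: 0.6 × 0.5 = 0.3 pp.
TFP growth = 5.6 − 4.82 = 0.78%.

0.78%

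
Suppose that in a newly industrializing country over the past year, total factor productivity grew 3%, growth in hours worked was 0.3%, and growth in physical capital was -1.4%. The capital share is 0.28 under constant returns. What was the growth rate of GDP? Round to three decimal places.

2.824%

Labor's share = 1 − 0.28 = 0.72.
Physical capital: 0.28 × (-1.4) = -0.392 pp.
Hours worked: 0.72 × 0.3 = 0.216 pp.
Output growth = 3 + (-0.176) = 2.824%.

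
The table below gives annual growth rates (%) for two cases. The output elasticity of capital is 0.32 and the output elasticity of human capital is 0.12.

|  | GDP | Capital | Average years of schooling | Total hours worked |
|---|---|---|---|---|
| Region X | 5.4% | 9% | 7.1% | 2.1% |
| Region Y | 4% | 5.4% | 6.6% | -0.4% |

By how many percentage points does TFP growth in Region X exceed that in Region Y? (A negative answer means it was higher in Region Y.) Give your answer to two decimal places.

-1.21 percentage points

Labor's share = 1 − 0.32 − 0.12 = 0.56.
Region X: TFP = 5.4 − 2.88 − 0.852 − 1.176 = 0.492%.
Region Y: TFP = 4 − 1.728 − 0.792 + 0.224 = 1.704%.
Difference = 0.492 − (1.704) = -1.212 pp.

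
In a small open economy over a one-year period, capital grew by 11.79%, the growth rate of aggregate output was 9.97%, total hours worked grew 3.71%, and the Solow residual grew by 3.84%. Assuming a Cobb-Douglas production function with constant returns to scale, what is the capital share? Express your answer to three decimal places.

gY = gA + α·gK + (1−α)·gL, so gY − gA − gL = α(gK − gL).
9.97 − 3.84 − 3.71 = α × (11.79 − 3.71).
2.42 = 8.08 α, so α = 0.2995.

The capital share is 0.300.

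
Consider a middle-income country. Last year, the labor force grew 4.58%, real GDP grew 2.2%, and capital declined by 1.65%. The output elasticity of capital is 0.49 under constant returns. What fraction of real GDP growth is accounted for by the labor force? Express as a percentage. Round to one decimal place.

Labor's share = 1 − 0.49 = 0.51.
The labor force contributed 0.51 × 4.58 = 2.3358 pp.
Share of growth = 2.3358 / 2.2 × 100 = 106.173%.

The labor force accounted for 106.2% of growth.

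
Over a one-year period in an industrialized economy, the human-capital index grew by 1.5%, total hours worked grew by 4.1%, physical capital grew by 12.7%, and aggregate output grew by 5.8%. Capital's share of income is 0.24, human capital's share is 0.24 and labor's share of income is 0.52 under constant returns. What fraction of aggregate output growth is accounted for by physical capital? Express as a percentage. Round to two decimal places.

Physical capital contributed 0.24 × 12.7 = 3.048 pp.
Share of growth = 3.048 / 5.8 × 100 = 52.5517%.

Physical capital accounted for 52.55% of growth.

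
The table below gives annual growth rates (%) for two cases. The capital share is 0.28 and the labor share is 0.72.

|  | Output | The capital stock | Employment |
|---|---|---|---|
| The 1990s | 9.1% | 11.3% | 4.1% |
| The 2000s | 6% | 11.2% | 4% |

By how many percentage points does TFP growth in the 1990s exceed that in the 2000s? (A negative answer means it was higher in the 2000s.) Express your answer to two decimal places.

3.00 percentage points

Labor's share = 1 − 0.28 = 0.72.
The 1990s: TFP = 9.1 − 3.164 − 2.952 = 2.984%.
The 2000s: TFP = 6 − 3.136 − 2.88 = -0.016%.
Difference = 2.984 − (-0.016) = 3 pp.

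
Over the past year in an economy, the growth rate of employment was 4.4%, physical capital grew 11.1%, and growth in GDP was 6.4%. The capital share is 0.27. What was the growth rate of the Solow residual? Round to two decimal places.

0.19%

Labor's share = 1 − 0.27 = 0.73.
Physical capital: 0.27 × 11.1 = 2.997 pp.
Employment: 0.73 × 4.4 = 3.212 pp.
TFP growth = 6.4 − 6.209 = 0.191%.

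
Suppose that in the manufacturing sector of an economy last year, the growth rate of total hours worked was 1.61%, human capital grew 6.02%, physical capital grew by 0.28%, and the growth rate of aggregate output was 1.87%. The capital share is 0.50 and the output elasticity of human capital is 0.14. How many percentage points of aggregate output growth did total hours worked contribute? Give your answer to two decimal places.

0.58 pp

Labor's share = 1 − 0.5 − 0.14 = 0.36.
Contribution = share × growth = 0.36 × 1.61 = 0.5796 pp.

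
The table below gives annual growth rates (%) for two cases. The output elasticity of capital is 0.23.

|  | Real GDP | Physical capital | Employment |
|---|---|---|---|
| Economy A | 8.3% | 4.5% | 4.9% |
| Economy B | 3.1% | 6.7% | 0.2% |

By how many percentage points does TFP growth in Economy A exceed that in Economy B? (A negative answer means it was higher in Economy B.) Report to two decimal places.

2.09 percentage points

Labor's share = 1 − 0.23 = 0.77.
Economy A: TFP = 8.3 − 1.035 − 3.773 = 3.492%.
Economy B: TFP = 3.1 − 1.541 − 0.154 = 1.405%.
Difference = 3.492 − (1.405) = 2.087 pp.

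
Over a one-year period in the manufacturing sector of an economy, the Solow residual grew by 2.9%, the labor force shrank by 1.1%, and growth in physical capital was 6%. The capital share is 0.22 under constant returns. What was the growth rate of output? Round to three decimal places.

Labor's share = 1 − 0.22 = 0.78.
Physical capital: 0.22 × 6 = 1.32 pp.
The labor force: 0.78 × (-1.1) = -0.858 pp.
Output growth = 2.9 + 0.462 = 3.362%.

Output growth was 3.362%.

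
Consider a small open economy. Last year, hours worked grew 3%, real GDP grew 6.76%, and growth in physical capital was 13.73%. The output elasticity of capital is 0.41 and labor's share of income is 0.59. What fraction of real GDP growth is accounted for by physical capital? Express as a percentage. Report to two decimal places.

83.27%

Physical capital contributed 0.41 × 13.73 = 5.6293 pp.
Share of growth = 5.6293 / 6.76 × 100 = 83.2737%.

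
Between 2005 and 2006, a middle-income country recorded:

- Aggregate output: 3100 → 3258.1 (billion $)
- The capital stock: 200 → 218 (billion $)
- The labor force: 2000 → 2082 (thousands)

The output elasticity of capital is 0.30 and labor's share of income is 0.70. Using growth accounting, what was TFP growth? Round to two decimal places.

Aggregate output growth = (3258.1 − 3100) / 3100 = 5.1%.
The capital stock growth = (218 − 200) / 200 = 9%.
The labor force growth = (2082 − 2000) / 2000 = 4.1%.
Labor's share = 1 − 0.3 = 0.7.
The capital stock: 0.3 × 9 = 2.7 pp.
The labor force: 0.7 × 4.1 = 2.87 pp.
TFP growth = 5.1 − 5.57 = -0.47%.

-0.47%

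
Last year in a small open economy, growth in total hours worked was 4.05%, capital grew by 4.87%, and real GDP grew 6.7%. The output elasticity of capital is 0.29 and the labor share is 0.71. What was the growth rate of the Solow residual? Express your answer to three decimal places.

Labor's share = 1 − 0.29 = 0.71.
Capital: 0.29 × 4.87 = 1.4123 pp.
Total hours worked: 0.71 × 4.05 = 2.8755 pp.
TFP growth = 6.7 − 4.2878 = 2.4122%.

2.412%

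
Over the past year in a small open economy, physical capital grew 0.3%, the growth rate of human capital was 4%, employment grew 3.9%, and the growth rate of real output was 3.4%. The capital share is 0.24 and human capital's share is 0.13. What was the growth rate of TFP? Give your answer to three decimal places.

TFP grew 0.351%.

Labor's share = 1 − 0.24 − 0.13 = 0.63.
Physical capital: 0.24 × 0.3 = 0.072 pp.
Human capital: 0.13 × 4 = 0.52 pp.
Employment: 0.63 × 3.9 = 2.457 pp.
TFP growth = 3.4 − 3.049 = 0.351%.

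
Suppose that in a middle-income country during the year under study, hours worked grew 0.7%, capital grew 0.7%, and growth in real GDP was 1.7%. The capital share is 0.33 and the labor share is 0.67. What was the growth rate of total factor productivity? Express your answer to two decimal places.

Labor's share = 1 − 0.33 = 0.67.
Capital: 0.33 × 0.7 = 0.231 pp.
Hours worked: 0.67 × 0.7 = 0.469 pp.
TFP growth = 1.7 − 0.7 = 1%.

Total factor productivity growth was 1.00%.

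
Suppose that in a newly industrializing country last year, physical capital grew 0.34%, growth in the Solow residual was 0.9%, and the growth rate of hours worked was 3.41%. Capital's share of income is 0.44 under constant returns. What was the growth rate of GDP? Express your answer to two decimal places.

GDP grew 2.96%.

Labor's share = 1 − 0.44 = 0.56.
Physical capital: 0.44 × 0.34 = 0.1496 pp.
Hours worked: 0.56 × 3.41 = 1.9096 pp.
Output growth = 0.9 + 2.0592 = 2.9592%.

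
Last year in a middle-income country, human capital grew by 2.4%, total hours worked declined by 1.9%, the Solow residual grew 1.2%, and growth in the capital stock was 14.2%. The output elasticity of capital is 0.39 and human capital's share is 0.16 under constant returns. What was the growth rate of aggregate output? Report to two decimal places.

Labor's share = 1 − 0.39 − 0.16 = 0.45.
The capital stock: 0.39 × 14.2 = 5.538 pp.
Human capital: 0.16 × 2.4 = 0.384 pp.
Total hours worked: 0.45 × (-1.9) = -0.855 pp.
Output growth = 1.2 + 5.067 = 6.267%.

6.27%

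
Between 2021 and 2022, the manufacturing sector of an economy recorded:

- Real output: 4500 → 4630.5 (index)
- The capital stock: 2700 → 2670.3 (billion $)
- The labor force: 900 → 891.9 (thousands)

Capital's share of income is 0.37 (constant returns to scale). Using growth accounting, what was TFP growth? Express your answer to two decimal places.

3.87%

Real output growth = (4630.5 − 4500) / 4500 = 2.9%.
The capital stock growth = (2670.3 − 2700) / 2700 = -1.1%.
The labor force growth = (891.9 − 900) / 900 = -0.9%.
Labor's share = 1 − 0.37 = 0.63.
The capital stock: 0.37 × (-1.1) = -0.407 pp.
The labor force: 0.63 × (-0.9) = -0.567 pp.
TFP growth = 2.9 + 0.974 = 3.874%.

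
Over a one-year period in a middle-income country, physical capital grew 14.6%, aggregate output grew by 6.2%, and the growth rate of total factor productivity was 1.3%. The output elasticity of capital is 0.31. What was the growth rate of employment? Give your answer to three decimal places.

Employment grew 0.542%.

Labor's share = 1 − 0.31 = 0.69.
gY = gA + 0.31×14.6 + 0.69×g.
0.69×g = 6.2 − 1.3 − 4.526 = 0.374.
g = 0.374 / 0.69 = 0.54203%.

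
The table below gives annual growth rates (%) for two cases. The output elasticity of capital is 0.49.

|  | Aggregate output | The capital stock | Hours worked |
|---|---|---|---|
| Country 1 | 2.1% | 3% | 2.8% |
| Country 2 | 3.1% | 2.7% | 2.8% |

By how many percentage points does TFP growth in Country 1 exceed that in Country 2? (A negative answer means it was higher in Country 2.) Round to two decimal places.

-1.15 percentage points

Labor's share = 1 − 0.49 = 0.51.
Country 1: TFP = 2.1 − 1.47 − 1.428 = -0.798%.
Country 2: TFP = 3.1 − 1.323 − 1.428 = 0.349%.
Difference = -0.798 − (0.349) = -1.147 pp.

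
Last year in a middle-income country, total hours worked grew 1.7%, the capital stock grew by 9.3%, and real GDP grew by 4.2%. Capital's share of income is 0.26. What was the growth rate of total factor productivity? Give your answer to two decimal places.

0.52%

Labor's share = 1 − 0.26 = 0.74.
The capital stock: 0.26 × 9.3 = 2.418 pp.
Total hours worked: 0.74 × 1.7 = 1.258 pp.
TFP growth = 4.2 − 3.676 = 0.524%.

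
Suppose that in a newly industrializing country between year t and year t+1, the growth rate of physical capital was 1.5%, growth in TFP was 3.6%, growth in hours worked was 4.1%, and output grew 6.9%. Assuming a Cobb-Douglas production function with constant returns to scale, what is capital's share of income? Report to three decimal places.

α = 0.308

gY = gA + α·gK + (1−α)·gL, so gY − gA − gL = α(gK − gL).
6.9 − 3.6 − 4.1 = α × (1.5 − 4.1).
-0.8 = -2.6 α, so α = 0.30769.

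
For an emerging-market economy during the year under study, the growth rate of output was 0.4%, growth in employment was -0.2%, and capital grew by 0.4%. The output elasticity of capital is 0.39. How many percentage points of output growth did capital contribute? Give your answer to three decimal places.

0.156 percentage points

Contribution = share × growth = 0.39 × 0.4 = 0.156 pp.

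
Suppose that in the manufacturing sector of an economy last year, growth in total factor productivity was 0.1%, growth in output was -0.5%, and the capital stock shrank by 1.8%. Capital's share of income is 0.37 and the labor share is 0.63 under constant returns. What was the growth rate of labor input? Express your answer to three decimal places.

Labor's share = 1 − 0.37 = 0.63.
gY = gA + 0.37×(-1.8) + 0.63×g.
0.63×g = -0.5 − 0.1 + 0.666 = 0.066.
g = 0.066 / 0.63 = 0.10476%.

0.105%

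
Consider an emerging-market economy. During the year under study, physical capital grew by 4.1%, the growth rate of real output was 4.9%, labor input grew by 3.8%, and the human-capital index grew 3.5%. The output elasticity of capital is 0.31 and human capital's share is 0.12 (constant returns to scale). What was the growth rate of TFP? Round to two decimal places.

Labor's share = 1 − 0.31 − 0.12 = 0.57.
Physical capital: 0.31 × 4.1 = 1.271 pp.
The human-capital index: 0.12 × 3.5 = 0.42 pp.
Labor input: 0.57 × 3.8 = 2.166 pp.
TFP growth = 4.9 − 3.857 = 1.043%.

TFP growth was 1.04%.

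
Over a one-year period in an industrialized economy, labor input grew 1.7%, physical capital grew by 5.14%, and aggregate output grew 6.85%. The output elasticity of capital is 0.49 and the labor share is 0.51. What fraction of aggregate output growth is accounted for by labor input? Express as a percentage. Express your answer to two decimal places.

Labor input accounted for 12.66% of growth.

Labor's share = 1 − 0.49 = 0.51.
Labor input contributed 0.51 × 1.7 = 0.867 pp.
Share of growth = 0.867 / 6.85 × 100 = 12.6569%.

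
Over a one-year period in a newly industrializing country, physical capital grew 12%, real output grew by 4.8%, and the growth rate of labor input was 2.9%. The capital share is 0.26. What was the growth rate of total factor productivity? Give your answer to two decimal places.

Labor's share = 1 − 0.26 = 0.74.
Physical capital: 0.26 × 12 = 3.12 pp.
Labor input: 0.74 × 2.9 = 2.146 pp.
TFP growth = 4.8 − 5.266 = -0.466%.

-0.47%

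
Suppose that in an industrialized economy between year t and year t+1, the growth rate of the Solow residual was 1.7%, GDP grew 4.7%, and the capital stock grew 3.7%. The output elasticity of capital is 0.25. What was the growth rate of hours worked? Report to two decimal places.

Labor's share = 1 − 0.25 = 0.75.
gY = gA + 0.25×3.7 + 0.75×g.
0.75×g = 4.7 − 1.7 − 0.925 = 2.075.
g = 2.075 / 0.75 = 2.7667%.

Hours worked growth was 2.77%.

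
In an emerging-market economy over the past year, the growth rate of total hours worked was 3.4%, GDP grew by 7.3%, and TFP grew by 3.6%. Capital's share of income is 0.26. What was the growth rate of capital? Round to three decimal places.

Labor's share = 1 − 0.26 = 0.74.
gY = gA + 0.74×3.4 + 0.26×g.
0.26×g = 7.3 − 3.6 − 2.516 = 1.184.
g = 1.184 / 0.26 = 4.55385%.

Capital growth was 4.554%.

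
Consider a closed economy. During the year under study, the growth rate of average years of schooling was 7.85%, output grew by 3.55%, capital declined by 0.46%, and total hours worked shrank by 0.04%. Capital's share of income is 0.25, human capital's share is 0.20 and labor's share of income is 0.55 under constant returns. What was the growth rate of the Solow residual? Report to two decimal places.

2.12%

Labor's share = 1 − 0.25 − 0.2 = 0.55.
Capital: 0.25 × (-0.46) = -0.115 pp.
Average years of schooling: 0.2 × 7.85 = 1.57 pp.
Total hours worked: 0.55 × (-0.04) = -0.022 pp.
TFP growth = 3.55 − 1.433 = 2.117%.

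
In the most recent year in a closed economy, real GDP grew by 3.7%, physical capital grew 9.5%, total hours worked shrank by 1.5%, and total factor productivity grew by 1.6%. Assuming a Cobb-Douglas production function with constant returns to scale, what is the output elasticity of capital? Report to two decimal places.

gY = gA + α·gK + (1−α)·gL, so gY − gA − gL = α(gK − gL).
3.7 − 1.6 + 1.5 = α × (9.5 − (-1.5)).
3.6 = 11 α, so α = 0.3273.

α = 0.33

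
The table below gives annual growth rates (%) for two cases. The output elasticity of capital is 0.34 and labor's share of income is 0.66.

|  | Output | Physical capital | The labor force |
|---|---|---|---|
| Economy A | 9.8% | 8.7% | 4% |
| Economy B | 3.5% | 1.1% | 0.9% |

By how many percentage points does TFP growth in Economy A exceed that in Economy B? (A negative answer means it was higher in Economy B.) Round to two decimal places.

Labor's share = 1 − 0.34 = 0.66.
Economy A: TFP = 9.8 − 2.958 − 2.64 = 4.202%.
Economy B: TFP = 3.5 − 0.374 − 0.594 = 2.532%.
Difference = 4.202 − (2.532) = 1.67 pp.

1.67 percentage points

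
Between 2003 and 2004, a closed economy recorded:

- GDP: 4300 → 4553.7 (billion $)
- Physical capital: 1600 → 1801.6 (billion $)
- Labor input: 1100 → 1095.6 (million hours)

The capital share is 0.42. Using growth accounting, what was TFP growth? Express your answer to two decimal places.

TFP growth was 0.84%.

GDP growth = (4553.7 − 4300) / 4300 = 5.9%.
Physical capital growth = (1801.6 − 1600) / 1600 = 12.6%.
Labor input growth = (1095.6 − 1100) / 1100 = -0.4%.
Labor's share = 1 − 0.42 = 0.58.
Physical capital: 0.42 × 12.6 = 5.292 pp.
Labor input: 0.58 × (-0.4) = -0.232 pp.
TFP growth = 5.9 − 5.06 = 0.84%.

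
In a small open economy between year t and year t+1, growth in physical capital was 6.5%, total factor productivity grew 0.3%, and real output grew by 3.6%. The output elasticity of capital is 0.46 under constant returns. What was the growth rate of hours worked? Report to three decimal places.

Labor's share = 1 − 0.46 = 0.54.
gY = gA + 0.46×6.5 + 0.54×g.
0.54×g = 3.6 − 0.3 − 2.99 = 0.31.
g = 0.31 / 0.54 = 0.57407%.

0.574%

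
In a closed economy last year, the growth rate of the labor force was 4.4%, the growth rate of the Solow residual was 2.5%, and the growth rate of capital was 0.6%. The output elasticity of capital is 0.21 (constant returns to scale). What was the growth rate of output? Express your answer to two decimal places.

6.10%

Labor's share = 1 − 0.21 = 0.79.
Capital: 0.21 × 0.6 = 0.126 pp.
The labor force: 0.79 × 4.4 = 3.476 pp.
Output growth = 2.5 + 3.602 = 6.102%.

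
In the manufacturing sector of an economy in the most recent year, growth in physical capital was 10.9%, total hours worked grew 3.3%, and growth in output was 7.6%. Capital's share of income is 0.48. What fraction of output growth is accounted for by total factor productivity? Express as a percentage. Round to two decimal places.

8.58%

Labor's share = 1 − 0.48 = 0.52.
Physical capital: 0.48 × 10.9 = 5.232 pp.
Total hours worked: 0.52 × 3.3 = 1.716 pp.
TFP growth = 7.6 − 6.948 = 0.652%.
TFP share of growth = 0.652 / 7.6 × 100 = 8.5789%.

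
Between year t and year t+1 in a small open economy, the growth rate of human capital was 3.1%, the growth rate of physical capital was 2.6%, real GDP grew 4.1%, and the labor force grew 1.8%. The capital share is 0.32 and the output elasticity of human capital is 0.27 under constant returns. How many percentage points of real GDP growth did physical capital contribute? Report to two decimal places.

0.83

Contribution = share × growth = 0.32 × 2.6 = 0.832 pp.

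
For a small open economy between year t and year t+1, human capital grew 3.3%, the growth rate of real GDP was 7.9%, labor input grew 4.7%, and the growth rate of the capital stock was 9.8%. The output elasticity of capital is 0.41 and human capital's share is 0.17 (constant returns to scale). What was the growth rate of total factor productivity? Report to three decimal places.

1.347%

Labor's share = 1 − 0.41 − 0.17 = 0.42.
The capital stock: 0.41 × 9.8 = 4.018 pp.
Human capital: 0.17 × 3.3 = 0.561 pp.
Labor input: 0.42 × 4.7 = 1.974 pp.
TFP growth = 7.9 − 6.553 = 1.347%.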